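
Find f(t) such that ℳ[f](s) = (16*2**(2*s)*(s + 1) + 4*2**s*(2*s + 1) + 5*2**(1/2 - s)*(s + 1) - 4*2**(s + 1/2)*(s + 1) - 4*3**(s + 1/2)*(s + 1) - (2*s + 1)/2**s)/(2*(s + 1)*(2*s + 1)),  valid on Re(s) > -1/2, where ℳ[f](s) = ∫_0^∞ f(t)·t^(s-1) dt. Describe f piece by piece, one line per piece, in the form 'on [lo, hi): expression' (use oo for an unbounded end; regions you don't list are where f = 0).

integrate the 4 segments split at 1/2, 2, 3, then add the results
the [0, 1/2) slice contributes ∫ 5*sqrt(t)/2·t^(s-1) dt
between 1/2 and 2 the integrand is t·t^(s-1)
segment [2, 3) carries sqrt(t); integrate it
segment [3, 4) carries 2*sqrt(t); integrate it

on [0, 1/2): 5*sqrt(t)/2
on [1/2, 2): t
on [2, 3): sqrt(t)
on [3, 4): 2*sqrt(t)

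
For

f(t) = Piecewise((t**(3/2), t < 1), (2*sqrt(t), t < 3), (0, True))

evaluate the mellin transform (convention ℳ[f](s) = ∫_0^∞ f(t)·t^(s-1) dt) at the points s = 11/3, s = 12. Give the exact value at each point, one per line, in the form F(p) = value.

linearity at 1 turns ℳ[f](s) into 2 summed integrals
segment [0, 1) carries t**(3/2); integrate it
piece [1, 3): integrate 2*sqrt(t) against the kernel

F(11/3) = -222/775 + 972*3**(1/6)/25
F(12) = -58/675 + 2125764*sqrt(3)/25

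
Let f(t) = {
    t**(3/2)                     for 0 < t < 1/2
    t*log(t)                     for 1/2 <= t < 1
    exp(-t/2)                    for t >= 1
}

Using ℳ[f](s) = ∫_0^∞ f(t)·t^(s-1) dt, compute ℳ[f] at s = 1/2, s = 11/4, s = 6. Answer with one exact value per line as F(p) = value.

F(1/2) = sqrt(2)*(-23*sqrt(2) + 16 + 24*log(2) + 144*sqrt(pi)*erfc(sqrt(2)/2))/144
F(11/4) = 2**(1/4)*(-1088*2**(3/4) + 136 + 225*sqrt(2) + 510*log(2) + 122400*sqrt(2)*uppergamma(11/4, 1/2))/30600
F(6) = -127/6272 + sqrt(2)/1920 + log(2)/896 + 12662*exp(-1/2)

breakpoints 1/2, 1: one integral from each of the 3 segments
segment 0 to 1/2 holds t**(3/2); add its integral
segment 1/2 to 1 holds t*log(t); add its integral
on [1, ∞): add ∫ exp(-t/2)·t^(s-1) dt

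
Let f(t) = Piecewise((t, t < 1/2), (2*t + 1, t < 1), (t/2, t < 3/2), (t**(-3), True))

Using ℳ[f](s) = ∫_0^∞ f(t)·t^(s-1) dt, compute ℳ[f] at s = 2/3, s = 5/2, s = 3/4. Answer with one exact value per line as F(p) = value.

breakpoints 1/2, 1, 3/2: one integral from each of the 4 segments
the [0, 1/2) slice contributes ∫ t·t^(s-1) dt
between 1/2 and 1 the integrand is (2*t + 1)·t^(s-1)
over [1, 3/2), the kernel integral of t/2 enters the sum
on [3/2, ∞) integrate f = t**(-3) against the kernel

F(2/3) = 2**(1/3)*(-2268 + 727*3**(2/3) + 3024*2**(2/3))/2520
F(5/2) = -19*sqrt(2)/280 + 29/35 + 305*sqrt(6)/336
F(3/4) = 2**(1/4)*(-2754 + 953*3**(3/4) + 3726*2**(3/4))/3402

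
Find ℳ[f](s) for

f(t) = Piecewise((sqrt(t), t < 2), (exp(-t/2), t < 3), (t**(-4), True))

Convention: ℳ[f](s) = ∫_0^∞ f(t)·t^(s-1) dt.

(2**s*(s - 4)*(2*s + 1)*uppergamma(s, 1) - 2**s*(s - 4)*(2*s + 1)*uppergamma(s, 3/2) + 2*2**(s + 1/2)*(s - 4) - 3**s*(2*s + 1)/81)/((s - 4)*(2*s + 1))
  -1/2 < Re(s) < 4

the 3 pieces separated at 2, 3 each add one integral
∫ over [0, 2) of sqrt(t)·t^(s-1) joins the sum
the [2, 3) slice contributes ∫ exp(-t/2)·t^(s-1) dt
for t in [3, ∞): the term is ∫ t**(-4)·t^(s-1)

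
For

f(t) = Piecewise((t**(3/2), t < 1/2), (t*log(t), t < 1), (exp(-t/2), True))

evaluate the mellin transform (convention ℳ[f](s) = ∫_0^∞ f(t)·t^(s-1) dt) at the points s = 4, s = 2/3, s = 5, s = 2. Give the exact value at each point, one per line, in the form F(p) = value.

summing 3 kernel integrals split by 1/2, 1 yields ℳ[f](s)
piece [0, 1/2): integrate t**(3/2) against the kernel
on [1/2, 1) integrate f = t*log(t) against the kernel
over [1, ∞), the kernel integral of exp(-t/2) enters the sum

F(4) = -31/800 + sqrt(2)/352 + log(2)/160 + 158*exp(-1/2)
F(2/3) = 2**(1/3)*(-234*2**(2/3) + 75*sqrt(2) + 117 + 195*log(2) + 1300*2**(1/3)*uppergamma(2/3, 1/2))/1300
F(5) = -7/256 + sqrt(2)/832 + log(2)/384 + 1266*exp(-1/2)
F(2) = -7/72 + sqrt(2)/56 + log(2)/24 + 6*exp(-1/2)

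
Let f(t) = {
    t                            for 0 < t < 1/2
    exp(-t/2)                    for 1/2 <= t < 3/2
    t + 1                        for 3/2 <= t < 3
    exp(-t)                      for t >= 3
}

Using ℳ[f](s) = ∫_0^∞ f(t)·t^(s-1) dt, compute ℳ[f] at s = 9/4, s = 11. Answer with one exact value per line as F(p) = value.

F(9/4) = -4*2**(1/4)*uppergamma(9/4, 3/4) - 53*2**(3/4)*3**(1/4)/52 + 2**(3/4)/52 + uppergamma(9/4, 3) + 4*2**(1/4)*uppergamma(9/4, 1/4) + 160*3**(1/4)/13
F(11) = -8055338729409*exp(-3/4)/512 + 4080204709/67584 + 72865089*exp(-3) + 4885809916361*exp(-1/4)/512

integrate the 4 segments split at 1/2, 3/2, 3, then add the results
segment 0 to 1/2 holds t; add its integral
∫ exp(-t/2)·t^(s-1) over [1/2, 3/2)
on [3/2, 3): add ∫ (t + 1)·t^(s-1) dt
over [3, ∞), the kernel integral of exp(-t) enters the sum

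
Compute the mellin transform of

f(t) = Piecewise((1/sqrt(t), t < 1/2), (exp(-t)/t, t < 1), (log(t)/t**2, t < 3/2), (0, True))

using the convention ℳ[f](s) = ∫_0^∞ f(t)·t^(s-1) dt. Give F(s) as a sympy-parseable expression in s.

back out the shared t-power: sqrt(t) on [0, 1/2); exp(-t) on [1/2, 1); log(t)/t on [1, 3/2)
integrate the 3 segments split at 1/2, 1, then add the results
over [0, 1/2), the kernel integral of 1/sqrt(t) enters the sum
piece [1/2, 1): integrate exp(-t)/t against the kernel
∫ over [1, 3/2) of log(t)/t**2·t^(s-1) joins the sum

(9*2**s*(2*s - 1)*(-2*s + (s - 1)**2 + 3)*uppergamma(s - 1, 1/2) - 9*2**s*(2*s - 1)*(-2*s + (s - 1)**2 + 3)*uppergamma(s - 1, 1) + 9*2**s*(2*s - 1) + 4*3**s*(1 - 2*s) + 3**s*(s - 1)*(2*s - 1)*(-4*log(2) + 4*log(3)) + 3**s*(2*s - 1)*(-4*log(3) + 4*log(2)) + 18*sqrt(2)*(-2*s + (s - 1)**2 + 3))/(9*2**s*(2*s - 1)*(-2*s + (s - 1)**2 + 3))
  Re(s) > 1/2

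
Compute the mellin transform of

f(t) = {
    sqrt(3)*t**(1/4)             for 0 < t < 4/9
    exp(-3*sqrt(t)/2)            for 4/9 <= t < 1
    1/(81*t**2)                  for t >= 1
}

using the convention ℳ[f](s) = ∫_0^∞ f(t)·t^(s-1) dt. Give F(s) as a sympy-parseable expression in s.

(162*2**(2*s)*(s - 2)*(4*s + 1)*uppergamma(2*s, 1) - 162*2**(2*s)*(s - 2)*(4*s + 1)*uppergamma(2*s, 3/2) + 324*2**(2*s + 1/2)*(s - 2) - 9**s*(4*s + 1))/(81*9**s*(s - 2)*(4*s + 1))
  -1/4 < Re(s) < 2

peel off the power substitution: sqrt(3)*sqrt(t) on [0, 2/3); exp(-3*t/2) on [2/3, 1); 1/(81*t**4) on [1, ∞)
remove the common scale on t first: sqrt(t) on [0, 2); exp(-t/2) on [2, 3); t**(-4) on [3, ∞)
f breaks at 4/9, 1 into 3 integrals to sum
on [0, 4/9) integrate f = sqrt(3)*t**(1/4) against the kernel
∫ over [4/9, 1) of exp(-3*sqrt(t)/2)·t^(s-1) joins the sum
between 1 and ∞ the integrand is 1/(81*t**2)·t^(s-1)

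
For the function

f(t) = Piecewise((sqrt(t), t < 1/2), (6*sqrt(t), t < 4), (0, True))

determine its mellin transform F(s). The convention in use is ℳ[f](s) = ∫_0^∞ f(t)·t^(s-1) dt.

(24*2**(2*s) - 5*2**(1/2 - s))/(2*s + 1)
  Re(s) > -1/2

f breaks at 1/2 into 2 integrals to sum
over [0, 1/2), the kernel integral of sqrt(t) enters the sum
∫ 6*sqrt(t)·t^(s-1) over [1/2, 4)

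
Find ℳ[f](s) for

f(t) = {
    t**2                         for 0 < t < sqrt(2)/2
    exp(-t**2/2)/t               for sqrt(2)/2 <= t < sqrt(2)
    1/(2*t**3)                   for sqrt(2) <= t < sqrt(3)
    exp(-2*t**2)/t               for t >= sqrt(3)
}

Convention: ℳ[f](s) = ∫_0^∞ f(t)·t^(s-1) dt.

12**(1/2 - s/2)*(-6*2**s*6**(s/2 + 1/2)*(s - 3)*(s + 2)*uppergamma(s/2 - 1/2, 1) - 3*2**s*6**(s/2 + 1/2)*(s + 2) + 3*24**(s/2 + 1/2)*(s - 3)*(s + 2)*uppergamma(s/2 - 1/2, 1/4) + 4*6**s*(s + 2) + 12*6**(s/2 + 1/2)*(s - 3)*(s + 2)*uppergamma(s/2 - 1/2, 6) + 6*sqrt(2)*6**(s/2 + 1/2)*(s - 3))/(144*(s - 3)*(s + 2))
  Re(s) > -2

undo the shared t-power: t**3 on [0, sqrt(2)/2); exp(-t**2/2) on [sqrt(2)/2, sqrt(2)); 1/(2*t**2) on [sqrt(2), sqrt(3)); …
the power substitution comes off first: t**(3/2) on [0, 1/2); exp(-t/2) on [1/2, 2); 1/(2*t) on [2, 3); …
treat the 4 regions marked off by sqrt(2)/2, sqrt(2), sqrt(3) separately and sum
on [0, sqrt(2)/2) integrate f = t**2 against the kernel
over [sqrt(2)/2, sqrt(2)), the kernel integral of exp(-t**2/2)/t enters the sum
∫ 1/(2*t**3)·t^(s-1) over [sqrt(2), sqrt(3))
piece [sqrt(3), ∞): integrate exp(-2*t**2)/t against the kernel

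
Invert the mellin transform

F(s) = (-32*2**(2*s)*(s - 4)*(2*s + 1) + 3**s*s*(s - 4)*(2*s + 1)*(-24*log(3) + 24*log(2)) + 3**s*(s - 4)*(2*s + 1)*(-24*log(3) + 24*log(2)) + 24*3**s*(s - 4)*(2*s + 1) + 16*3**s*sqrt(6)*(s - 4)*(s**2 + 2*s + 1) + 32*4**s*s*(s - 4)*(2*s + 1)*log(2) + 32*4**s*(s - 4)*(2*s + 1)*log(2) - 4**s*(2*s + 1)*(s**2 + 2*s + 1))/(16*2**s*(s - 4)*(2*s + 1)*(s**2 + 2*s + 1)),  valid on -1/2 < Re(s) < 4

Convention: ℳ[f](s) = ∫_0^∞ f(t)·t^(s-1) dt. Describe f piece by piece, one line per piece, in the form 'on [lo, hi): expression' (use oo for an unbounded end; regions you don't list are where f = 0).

on [0, 3/2): sqrt(t)
on [3/2, 2): t*log(t)
on [2, oo): t**(-4)

cuts at 3/2, 2: linearity sums the 3 kernel integrals
on [0, 3/2) integrate f = sqrt(t) against the kernel
for t in [3/2, 2): the term is ∫ t*log(t)·t^(s-1)
[2, ∞) adds the kernel integral of t**(-4)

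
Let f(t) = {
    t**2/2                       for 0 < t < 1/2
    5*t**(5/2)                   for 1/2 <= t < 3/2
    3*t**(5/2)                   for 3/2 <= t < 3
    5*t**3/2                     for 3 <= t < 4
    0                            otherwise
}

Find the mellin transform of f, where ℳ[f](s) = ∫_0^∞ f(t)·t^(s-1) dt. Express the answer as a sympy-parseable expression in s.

along the cuts 1/2, 3/2, 3, ℳ[f](s) splits into 4 integrals
on [0, 1/2): add ∫ t**2/2·t^(s-1) dt
[1/2, 3/2) adds the kernel integral of 5*t**(5/2)
for t in [3/2, 3): the term is ∫ 3*t**(5/2)·t^(s-1)
on [3, 4): add ∫ 5*t**3/2·t^(s-1) dt

(1280*2**(2*s)*(s + 2)*(2*s + 5) + 36*2**(1/2 - s)*3**(s + 1/2)*(s + 2)*(s + 3) - 10*2**(1/2 - s)*(s + 2)*(s + 3) - 540*3**s*(s + 2)*(2*s + 5) + 432*3**(s + 1/2)*(s + 2)*(s + 3) + (s + 3)*(2*s + 5)/2**s)/(8*(s + 2)*(s + 3)*(2*s + 5))
  Re(s) > -2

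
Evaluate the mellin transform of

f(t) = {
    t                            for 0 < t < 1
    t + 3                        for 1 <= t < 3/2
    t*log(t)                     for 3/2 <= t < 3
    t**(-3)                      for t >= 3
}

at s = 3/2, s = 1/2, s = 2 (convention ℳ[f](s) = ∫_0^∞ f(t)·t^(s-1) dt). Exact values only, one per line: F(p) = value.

F(3/2) = -922*sqrt(3)/675 - 2 + 213*sqrt(6)/100 + log(2**(9*sqrt(6)/20)*3**(-9*sqrt(6)/20 + 18*sqrt(3)/5))
F(1/2) = -6 - 178*sqrt(3)/135 + log(2**(sqrt(6)/2)*3**(-sqrt(6)/2 + 2*sqrt(3))) + 23*sqrt(6)/6
F(2) = 17/24 + 9*log(2)/8 + 63*log(3)/8

along the cuts 1, 3/2, 3, ℳ[f](s) splits into 4 integrals
on [0, 1) integrate f = t against the kernel
over [1, 3/2), the kernel integral of (t + 3) enters the sum
segment 3/2 to 3 holds t*log(t); add its integral
∫ t**(-3)·t^(s-1) over [3, ∞)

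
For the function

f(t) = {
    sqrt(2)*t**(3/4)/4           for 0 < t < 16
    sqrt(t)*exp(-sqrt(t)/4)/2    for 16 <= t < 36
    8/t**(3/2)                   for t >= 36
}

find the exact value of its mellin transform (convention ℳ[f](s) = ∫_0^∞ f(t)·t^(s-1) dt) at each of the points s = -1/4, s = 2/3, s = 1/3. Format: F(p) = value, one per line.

peel off the power substitution: sqrt(2)*t**(3/2)/4 on [0, 4); t*exp(-t/4)/2 on [4, 6); 8/t**3 on [6, ∞)
remove the common scale on t first: t**(3/2) on [0, 2); t*exp(-t/2) on [2, 3); t**(-3) on [3, ∞)
undo the shared t-power: sqrt(t) on [0, 2); exp(-t/2) on [2, 3); t**(-4) on [3, ∞)
slice at 16, 36, transform all 3 pieces, and sum them
segment 0 to 16 holds sqrt(2)*t**(3/4)/4; add its integral
the [16, 36) slice contributes ∫ sqrt(t)*exp(-sqrt(t)/4)/2·t^(s-1) dt
segment 36 to ∞ holds 8/t**(3/2); add its integral

F(-1/4) = -2*sqrt(pi)*erfc(sqrt(6)/2) + 2*sqrt(6)/567 + 2*sqrt(pi)*erfc(1) + 2*sqrt(2)
F(2/3) = -16*2**(2/3)*uppergamma(7/3, 3/2) + 4*6**(1/3)/15 + 192*2**(1/6)/17 + 16*2**(2/3)*uppergamma(7/3, 1)
F(1/3) = -8*2**(1/3)*uppergamma(5/3, 3/2) + 2*6**(2/3)/63 + 8*2**(1/3)*uppergamma(5/3, 1) + 48*2**(5/6)/13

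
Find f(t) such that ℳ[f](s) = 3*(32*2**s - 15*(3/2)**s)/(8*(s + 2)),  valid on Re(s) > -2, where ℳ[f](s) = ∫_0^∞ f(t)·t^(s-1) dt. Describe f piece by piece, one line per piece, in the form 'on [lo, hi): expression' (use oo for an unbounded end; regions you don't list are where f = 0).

cuts at 3/2: linearity sums the 2 kernel integrals
[0, 3/2) adds the kernel integral of t**2/2
the [3/2, 2) slice contributes ∫ 3*t**2·t^(s-1) dt

on [0, 3/2): t**2/2
on [3/2, 2): 3*t**2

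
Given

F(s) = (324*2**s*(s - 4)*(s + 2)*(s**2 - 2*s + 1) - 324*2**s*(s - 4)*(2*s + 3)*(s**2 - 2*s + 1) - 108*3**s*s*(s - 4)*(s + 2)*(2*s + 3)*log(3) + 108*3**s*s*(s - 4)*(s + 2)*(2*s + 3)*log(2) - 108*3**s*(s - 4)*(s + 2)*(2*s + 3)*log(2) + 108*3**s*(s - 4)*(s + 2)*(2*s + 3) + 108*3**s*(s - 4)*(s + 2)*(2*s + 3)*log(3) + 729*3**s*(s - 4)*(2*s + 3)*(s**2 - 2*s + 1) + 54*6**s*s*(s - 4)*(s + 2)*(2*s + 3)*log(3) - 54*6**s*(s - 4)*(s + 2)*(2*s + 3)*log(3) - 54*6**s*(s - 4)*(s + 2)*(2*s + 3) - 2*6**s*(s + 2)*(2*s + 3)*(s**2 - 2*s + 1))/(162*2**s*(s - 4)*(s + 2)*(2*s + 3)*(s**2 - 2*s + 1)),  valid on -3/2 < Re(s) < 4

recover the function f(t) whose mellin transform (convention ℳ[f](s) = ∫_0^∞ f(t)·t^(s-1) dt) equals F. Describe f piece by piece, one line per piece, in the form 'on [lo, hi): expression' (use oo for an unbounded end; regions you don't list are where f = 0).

f breaks at 1, 3/2, 3 into 4 integrals to sum
∫ over [0, 1) of t**(3/2)·t^(s-1) joins the sum
[1, 3/2) adds the kernel integral of 2*t**2
segment [3/2, 3) carries log(t)/t; integrate it
∫ t**(-4)·t^(s-1) over [3, ∞)

on [0, 1): t**(3/2)
on [1, 3/2): 2*t**2
on [3/2, 3): log(t)/t
on [3, oo): t**(-4)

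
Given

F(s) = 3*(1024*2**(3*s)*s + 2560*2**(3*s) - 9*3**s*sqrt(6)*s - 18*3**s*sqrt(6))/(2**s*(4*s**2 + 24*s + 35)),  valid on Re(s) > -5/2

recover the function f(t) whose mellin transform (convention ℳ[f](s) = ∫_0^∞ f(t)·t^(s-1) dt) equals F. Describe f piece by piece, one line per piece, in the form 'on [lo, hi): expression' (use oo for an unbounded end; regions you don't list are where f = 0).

cuts at 3/2: linearity sums the 2 kernel integrals
the [0, 3/2) slice contributes ∫ 3*t**(5/2)·t^(s-1) dt
on [3/2, 4): add ∫ 6*t**(7/2)·t^(s-1) dt

on [0, 3/2): 3*t**(5/2)
on [3/2, 4): 6*t**(7/2)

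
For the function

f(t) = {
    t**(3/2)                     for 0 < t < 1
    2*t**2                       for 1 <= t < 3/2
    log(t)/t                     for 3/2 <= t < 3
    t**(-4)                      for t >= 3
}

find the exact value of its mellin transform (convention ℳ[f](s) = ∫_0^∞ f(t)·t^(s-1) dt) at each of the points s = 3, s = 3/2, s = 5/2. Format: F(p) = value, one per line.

integrate the 4 segments split at 1, 3/2, 3, then add the results
over [0, 1), the kernel integral of t**(3/2) enters the sum
the [1, 3/2) slice contributes ∫ 2*t**2·t^(s-1) dt
piece [3/2, 3): integrate log(t)/t against the kernel
for t in [3, ∞): the term is ∫ t**(-4)·t^(s-1)

F(3) = 9*log(2)/8 + 271/180 + 27*log(3)/8
F(3/2) = -538*sqrt(3)/135 - 5/21 + log(2**(sqrt(6))*3**(-sqrt(6) + 2*sqrt(3))) + 83*sqrt(6)/28
F(5/2) = -34*sqrt(3)/27 - 7/36 + log(2**(sqrt(6)/2)*3**(-sqrt(6)/2 + 2*sqrt(3))) + 35*sqrt(6)/24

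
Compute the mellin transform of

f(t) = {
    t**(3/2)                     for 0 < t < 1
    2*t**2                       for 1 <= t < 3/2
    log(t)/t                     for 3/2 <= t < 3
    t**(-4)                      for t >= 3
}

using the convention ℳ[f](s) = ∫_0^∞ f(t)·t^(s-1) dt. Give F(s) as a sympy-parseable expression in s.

(324*2**s*(s - 4)*(s + 2)*(s**2 - 2*s + 1) - 324*2**s*(s - 4)*(2*s + 3)*(s**2 - 2*s + 1) - 108*3**s*s*(s - 4)*(s + 2)*(2*s + 3)*log(3) + 108*3**s*s*(s - 4)*(s + 2)*(2*s + 3)*log(2) - 108*3**s*(s - 4)*(s + 2)*(2*s + 3)*log(2) + 108*3**s*(s - 4)*(s + 2)*(2*s + 3) + 108*3**s*(s - 4)*(s + 2)*(2*s + 3)*log(3) + 729*3**s*(s - 4)*(2*s + 3)*(s**2 - 2*s + 1) + 54*6**s*s*(s - 4)*(s + 2)*(2*s + 3)*log(3) - 54*6**s*(s - 4)*(s + 2)*(2*s + 3)*log(3) - 54*6**s*(s - 4)*(s + 2)*(2*s + 3) - 2*6**s*(s + 2)*(2*s + 3)*(s**2 - 2*s + 1))/(162*2**s*(s - 4)*(s + 2)*(2*s + 3)*(s**2 - 2*s + 1))
  -3/2 < Re(s) < 4

split f at 1, 3/2, 3: ℳ[f](s) collects 4 kernel integrals
the [0, 1) slice contributes ∫ t**(3/2)·t^(s-1) dt
piece [1, 3/2): integrate 2*t**2 against the kernel
[3/2, 3) adds the kernel integral of log(t)/t
on [3, ∞): add ∫ t**(-4)·t^(s-1) dt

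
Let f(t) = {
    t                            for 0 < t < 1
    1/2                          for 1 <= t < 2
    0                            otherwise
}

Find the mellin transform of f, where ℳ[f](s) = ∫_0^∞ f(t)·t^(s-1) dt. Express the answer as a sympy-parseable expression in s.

(2**s*(s + 1) + s - 1)/(2*s*(s + 1))
  Re(s) > -1

cuts at 1: linearity sums the 2 kernel integrals
over [0, 1), the kernel integral of t enters the sum
on [1, 2) integrate f = 1/2 against the kernel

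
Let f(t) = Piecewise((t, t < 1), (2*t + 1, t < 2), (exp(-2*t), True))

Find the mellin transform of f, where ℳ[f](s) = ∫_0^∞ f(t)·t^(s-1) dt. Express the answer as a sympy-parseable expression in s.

(2**s*s*(s + 1)*uppergamma(s, 4) - 2*4**s*s - 4**s + 5*8**s*s + 8**s)/(4**s*s*(s + 1))
  Re(s) > -1

the 3 pieces separated at 1, 2 each add one integral
between 0 and 1 the integrand is t·t^(s-1)
between 1 and 2 the integrand is (2*t + 1)·t^(s-1)
over [2, ∞), the kernel integral of exp(-2*t) enters the sum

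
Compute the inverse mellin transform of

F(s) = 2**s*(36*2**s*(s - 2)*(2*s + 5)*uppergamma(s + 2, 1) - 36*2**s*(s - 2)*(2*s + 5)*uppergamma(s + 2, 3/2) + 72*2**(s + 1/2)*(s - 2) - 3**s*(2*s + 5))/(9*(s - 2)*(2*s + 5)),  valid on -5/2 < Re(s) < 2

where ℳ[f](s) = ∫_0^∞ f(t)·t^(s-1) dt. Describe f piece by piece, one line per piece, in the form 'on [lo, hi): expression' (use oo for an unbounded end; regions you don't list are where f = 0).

on [0, 4): sqrt(2)*t**(5/2)/8
on [4, 6): t**2*exp(-t/4)/4
on [6, oo): 4/t**2

remove the common scale on t first: t**(5/2) on [0, 2); t**2*exp(-t/2) on [2, 3); t**(-2) on [3, ∞)
peel off the shared t-power: sqrt(t) on [0, 2); exp(-t/2) on [2, 3); t**(-4) on [3, ∞)
the 3 pieces separated at 4, 6 each add one integral
segment [0, 4) carries sqrt(2)*t**(5/2)/8; integrate it
over [4, 6), the kernel integral of t**2*exp(-t/4)/4 enters the sum
∫ over [6, ∞) of 4/t**2·t^(s-1) joins the sum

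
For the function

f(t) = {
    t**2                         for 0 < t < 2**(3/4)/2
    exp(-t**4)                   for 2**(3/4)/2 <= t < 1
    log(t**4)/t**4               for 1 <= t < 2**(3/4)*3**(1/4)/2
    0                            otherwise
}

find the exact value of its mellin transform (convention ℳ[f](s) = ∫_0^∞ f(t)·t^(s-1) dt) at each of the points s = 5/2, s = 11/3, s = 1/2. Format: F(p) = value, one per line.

back out the power substitution: t on [0, sqrt(2)/2); exp(-t**2) on [sqrt(2)/2, 1); log(t**2)/t**2 on [1, sqrt(6)/2)
peel off the power substitution: sqrt(t) on [0, 1/2); exp(-t) on [1/2, 1); log(t)/t on [1, 3/2)
f breaks at 2**(3/4)/2, 1 into 3 integrals to sum
segment [0, 2**(3/4)/2) carries t**2; integrate it
∫ over [2**(3/4)/2, 1) of exp(-t**4)·t^(s-1) joins the sum
over [1, 2**(3/4)*3**(1/4)/2), the kernel integral of log(t**4)/t**4 enters the sum

F(5/2) = -16*2**(3/8)*3**(5/8)/27 - 2*2**(3/8)*3**(5/8)*log(3)/9 - uppergamma(5/8, 1)/4 + 2**(7/8)/18 + uppergamma(5/8, 1/2)/4 + 2*2**(3/8)*3**(5/8)*log(2)/9 + 16/9
F(11/3) = -12*2**(1/12)*3**(11/12) + log(2**(2**(1/12)*3**(11/12))/3**(2**(1/12)*3**(11/12))) - uppergamma(11/12, 1)/4 + 3*2**(7/12)/68 + uppergamma(11/12, 1/2)/4 + 36
F(1/2) = -16*2**(7/8)*3**(1/8)/147 - 2*2**(7/8)*3**(1/8)*log(3)/21 - uppergamma(1/8, 1)/4 + 2*2**(7/8)*3**(1/8)*log(2)/21 + uppergamma(1/8, 1/2)/4 + 2**(3/8)/5 + 16/49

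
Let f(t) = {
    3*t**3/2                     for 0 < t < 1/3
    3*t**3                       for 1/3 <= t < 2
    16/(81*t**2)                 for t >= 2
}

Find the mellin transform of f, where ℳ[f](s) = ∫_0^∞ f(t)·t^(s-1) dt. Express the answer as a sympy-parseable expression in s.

back out the shared t-power: 3*t/2 on [0, 1/3); 3*t on [1/3, 2); 16/(81*t**4) on [2, ∞)
strip the common scale on t: t on [0, 1/2); 2*t on [1/2, 3); t**(-4) on [3, ∞)
summing 3 kernel integrals split by 1/3, 2 yields ℳ[f](s)
for t in [0, 1/3): the term is ∫ 3*t**3/2·t^(s-1)
∫ over [1/3, 2) of 3*t**3·t^(s-1) joins the sum
over [2, ∞), the kernel integral of 16/(81*t**2) enters the sum

(3880*6**s*s - 7800*6**s - 9*s + 18)/(162*3**s*(s**2 + s - 6))
  -3 < Re(s) < 2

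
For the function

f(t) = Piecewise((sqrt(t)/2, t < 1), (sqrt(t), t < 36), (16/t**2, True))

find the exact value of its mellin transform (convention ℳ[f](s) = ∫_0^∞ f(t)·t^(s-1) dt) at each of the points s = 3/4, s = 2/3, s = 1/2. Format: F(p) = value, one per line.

strip the power substitution: t/2 on [0, 1); t on [1, 6); 16/t**4 on [6, ∞)
remove the common scale on t first: t on [0, 1/2); 2*t on [1/2, 3); t**(-4) on [3, ∞)
f breaks at 1, 36 into 3 integrals to sum
∫ over [0, 1) of sqrt(t)/2·t^(s-1) joins the sum
between 1 and 36 the integrand is sqrt(t)·t^(s-1)
on [36, ∞) integrate f = 16/t**2 against the kernel

F(3/4) = -2/5 + 3896*sqrt(6)/135
F(2/3) = -3/7 + 3895*6**(1/3)/126
F(1/2) = 5759/162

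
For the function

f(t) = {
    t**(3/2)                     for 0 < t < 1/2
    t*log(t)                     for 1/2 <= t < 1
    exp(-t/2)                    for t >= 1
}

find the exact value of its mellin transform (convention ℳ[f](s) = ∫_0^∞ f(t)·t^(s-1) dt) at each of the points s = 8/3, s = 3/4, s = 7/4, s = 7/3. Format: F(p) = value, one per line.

cuts at 1/2, 1: linearity sums the 3 kernel integrals
on [0, 1/2): add ∫ t**(3/2)·t^(s-1) dt
∫ t*log(t)·t^(s-1) over [1/2, 1)
segment 1 to ∞ holds exp(-t/2); add its integral

F(8/3) = 2**(1/3)*(-1800*2**(2/3) + 225 + 363*sqrt(2) + 825*log(2) + 193600*2**(1/3)*uppergamma(8/3, 1/2))/48400
F(3/4) = 2**(1/4)*(-144*2**(3/4) + 49*sqrt(2) + 72 + 126*log(2) + 882*sqrt(2)*uppergamma(3/4, 1/2))/882
F(7/4) = 2**(1/4)*(-416*2**(3/4) + 104 + 121*sqrt(2) + 286*log(2) + 12584*sqrt(2)*uppergamma(7/4, 1/2))/6292
F(7/3) = 2**(2/3)*(-1656*2**(1/3) + 207 + 300*sqrt(2) + 690*log(2) + 73600*2**(2/3)*uppergamma(7/3, 1/2))/36800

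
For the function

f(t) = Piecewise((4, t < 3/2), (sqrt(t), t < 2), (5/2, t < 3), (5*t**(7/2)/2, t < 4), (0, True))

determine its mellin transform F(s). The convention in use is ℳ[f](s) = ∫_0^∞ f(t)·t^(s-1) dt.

treat the 4 regions marked off by 3/2, 2, 3 separately and sum
piece [0, 3/2): integrate 4 against the kernel
∫ over [3/2, 2) of sqrt(t)·t^(s-1) joins the sum
for t in [2, 3): the term is ∫ 5/2·t^(s-1)
the [3, 4) slice contributes ∫ 5*t**(7/2)/2·t^(s-1) dt

(-5*2**s*(2*s + 1)*(2*s + 7) + 4*2**(s + 1/2)*s*(2*s + 7) + 5*3**s*(2*s + 1)*(2*s + 7) - 10*3**(s + 7/2)*s*(2*s + 1) + 8*(3/2)**s*(2*s + 1)*(2*s + 7) - 4*(3/2)**(s + 1/2)*s*(2*s + 7) + 10*4**(s + 7/2)*s*(2*s + 1))/(2*s*(2*s + 1)*(2*s + 7))
  Re(s) > 0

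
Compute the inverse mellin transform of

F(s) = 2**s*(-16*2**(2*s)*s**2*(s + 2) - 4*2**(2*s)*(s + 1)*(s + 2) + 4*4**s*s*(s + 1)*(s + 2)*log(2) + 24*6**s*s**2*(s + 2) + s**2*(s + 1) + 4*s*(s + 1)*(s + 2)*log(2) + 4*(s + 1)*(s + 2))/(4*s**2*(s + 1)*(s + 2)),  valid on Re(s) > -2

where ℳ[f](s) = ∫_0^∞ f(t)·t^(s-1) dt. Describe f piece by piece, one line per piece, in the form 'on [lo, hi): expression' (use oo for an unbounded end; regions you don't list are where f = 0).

back out the common scale on t: t**2/4 on [0, 1); log(t/2) on [1, 4); t on [4, 6)
reversing the common scale on t: t**2 on [0, 1/2); log(t) on [1/2, 2); 2*t on [2, 3)
slice at 2, 8, transform all 3 pieces, and sum them
between 0 and 2 the integrand is t**2/16·t^(s-1)
on [2, 8) integrate f = log(t/4) against the kernel
between 8 and 12 the integrand is t/2·t^(s-1)

on [0, 2): t**2/16
on [2, 8): log(t/4)
on [8, 12): t/2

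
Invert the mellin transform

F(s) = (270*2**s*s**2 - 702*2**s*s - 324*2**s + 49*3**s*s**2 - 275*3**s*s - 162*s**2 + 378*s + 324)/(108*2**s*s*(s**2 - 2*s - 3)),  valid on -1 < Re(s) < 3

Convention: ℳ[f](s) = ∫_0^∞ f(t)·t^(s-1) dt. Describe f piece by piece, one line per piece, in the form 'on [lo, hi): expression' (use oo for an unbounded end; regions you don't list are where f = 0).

on [0, 1/2): t
on [1/2, 1): 2*t + 1
on [1, 3/2): t/2
on [3/2, oo): t**(-3)

treat the 4 regions marked off by 1/2, 1, 3/2 separately and sum
for t in [0, 1/2): the term is ∫ t·t^(s-1)
segment [1/2, 1) carries (2*t + 1); integrate it
∫ t/2·t^(s-1) over [1, 3/2)
piece [3/2, ∞): integrate t**(-3) against the kernel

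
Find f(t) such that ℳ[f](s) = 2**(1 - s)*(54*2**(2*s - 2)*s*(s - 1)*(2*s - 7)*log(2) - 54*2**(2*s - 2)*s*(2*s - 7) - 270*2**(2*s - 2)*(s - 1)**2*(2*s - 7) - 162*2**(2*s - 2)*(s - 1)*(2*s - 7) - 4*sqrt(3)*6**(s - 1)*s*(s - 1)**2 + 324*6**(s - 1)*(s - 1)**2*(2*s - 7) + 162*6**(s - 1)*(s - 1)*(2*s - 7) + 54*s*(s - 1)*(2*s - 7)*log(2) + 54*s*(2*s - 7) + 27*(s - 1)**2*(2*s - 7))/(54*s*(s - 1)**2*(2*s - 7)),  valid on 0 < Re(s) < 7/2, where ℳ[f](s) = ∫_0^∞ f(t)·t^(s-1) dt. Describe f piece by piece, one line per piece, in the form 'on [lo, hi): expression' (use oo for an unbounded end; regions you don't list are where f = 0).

undo the shared t-power: t on [0, 1/2); log(t) on [1/2, 2); t + 3 on [2, 3); …
cuts at 1/2, 2, 3: linearity sums the 4 kernel integrals
∫ over [0, 1/2) of 1·t^(s-1) joins the sum
for t in [1/2, 2): the term is ∫ log(t)/t·t^(s-1)
segment 2 to 3 holds (t + 3)/t; add its integral
segment [3, ∞) carries t**(-7/2); integrate it

on [0, 1/2): 1
on [1/2, 2): log(t)/t
on [2, 3): (t + 3)/t
on [3, oo): t**(-7/2)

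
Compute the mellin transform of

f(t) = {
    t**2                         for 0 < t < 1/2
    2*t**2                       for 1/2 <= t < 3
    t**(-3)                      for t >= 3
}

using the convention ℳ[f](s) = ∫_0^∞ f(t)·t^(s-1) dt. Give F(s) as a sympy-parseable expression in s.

strip the shared t-power: t on [0, 1/2); 2*t on [1/2, 3); t**(-4) on [3, ∞)
treat the 3 regions marked off by 1/2, 3 separately and sum
piece [0, 1/2): integrate t**2 against the kernel
[1/2, 3) adds the kernel integral of 2*t**2
on [3, ∞) integrate f = t**(-3) against the kernel

(1940*6**s*s - 5840*6**s - 27*s + 81)/(108*2**s*(s**2 - s - 6))
  -2 < Re(s) < 3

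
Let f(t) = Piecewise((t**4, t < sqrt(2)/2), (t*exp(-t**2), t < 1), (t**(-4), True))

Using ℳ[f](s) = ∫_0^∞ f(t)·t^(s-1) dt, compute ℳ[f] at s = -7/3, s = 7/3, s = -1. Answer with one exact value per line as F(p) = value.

strip the power substitution: t**2 on [0, 1/2); sqrt(t)*exp(-t) on [1/2, 1); t**(-2) on [1, ∞)
the shared t-power comes off first: t**(3/2) on [0, 1/2); exp(-t) on [1/2, 1); t**(-5/2) on [1, ∞)
decompose at sqrt(2)/2, 1; ℳ[f](s) sums the 3 pieces' integrals
over [0, sqrt(2)/2), the kernel integral of t**4 enters the sum
on [sqrt(2)/2, 1): add ∫ t*exp(-t**2)·t^(s-1) dt
the [1, ∞) slice contributes ∫ t**(-4)·t^(s-1) dt

F(-7/3) = -uppergamma(-2/3, 1)/2 + 3/19 + uppergamma(-2/3, 1/2)/2 + 3*2**(1/6)/10
F(7/3) = -uppergamma(5/3, 1)/2 + 3*2**(5/6)/304 + uppergamma(5/3, 1/2)/2 + 3/5
F(-1) = Ei(-1)/2 + sqrt(2)/12 + 1/5 - Ei(-1/2)/2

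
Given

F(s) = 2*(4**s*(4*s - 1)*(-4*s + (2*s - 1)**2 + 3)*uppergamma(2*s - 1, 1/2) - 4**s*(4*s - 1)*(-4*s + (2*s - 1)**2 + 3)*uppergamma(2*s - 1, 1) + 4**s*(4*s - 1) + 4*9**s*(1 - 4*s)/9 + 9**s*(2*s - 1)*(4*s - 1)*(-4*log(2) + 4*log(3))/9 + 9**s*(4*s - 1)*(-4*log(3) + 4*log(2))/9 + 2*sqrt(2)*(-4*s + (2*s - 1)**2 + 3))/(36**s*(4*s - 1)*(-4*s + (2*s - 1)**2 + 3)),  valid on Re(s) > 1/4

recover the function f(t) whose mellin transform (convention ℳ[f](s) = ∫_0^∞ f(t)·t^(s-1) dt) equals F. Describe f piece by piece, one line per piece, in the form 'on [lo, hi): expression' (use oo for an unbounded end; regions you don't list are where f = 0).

the power substitution comes off first: sqrt(3)/(3*sqrt(t)) on [0, 1/6); exp(-3*t)/(3*t) on [1/6, 1/3); log(3*t)/(9*t**2) on [1/3, 1/2)
undo the common scale on t: 1/sqrt(t) on [0, 1/2); exp(-t)/t on [1/2, 1); log(t)/t**2 on [1, 3/2)
remove the shared t-power first: sqrt(t) on [0, 1/2); exp(-t) on [1/2, 1); log(t)/t on [1, 3/2)
integrate the 3 segments split at 1/36, 1/9, then add the results
on [0, 1/36): add ∫ sqrt(3)/(3*t**(1/4))·t^(s-1) dt
on [1/36, 1/9) integrate f = exp(-3*sqrt(t))/(3*sqrt(t)) against the kernel
the [1/9, 1/4) slice contributes ∫ log(3*sqrt(t))/(9*t)·t^(s-1) dt

on [0, 1/36): sqrt(3)/(3*t**(1/4))
on [1/36, 1/9): exp(-3*sqrt(t))/(3*sqrt(t))
on [1/9, 1/4): log(3*sqrt(t))/(9*t)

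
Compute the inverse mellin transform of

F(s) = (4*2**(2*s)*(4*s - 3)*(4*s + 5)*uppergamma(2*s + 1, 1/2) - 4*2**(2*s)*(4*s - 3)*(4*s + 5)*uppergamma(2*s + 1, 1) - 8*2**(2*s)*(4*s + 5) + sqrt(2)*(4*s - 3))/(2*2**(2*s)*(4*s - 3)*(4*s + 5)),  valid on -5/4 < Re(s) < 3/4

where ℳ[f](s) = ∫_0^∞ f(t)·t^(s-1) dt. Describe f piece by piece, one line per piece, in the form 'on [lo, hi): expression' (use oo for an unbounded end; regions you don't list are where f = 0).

on [0, 1/4): t**(5/4)
on [1/4, 1): sqrt(t)*exp(-sqrt(t))
on [1, oo): t**(-3/4)

the shared t-power comes off first: t**(3/4) on [0, 1/4); exp(-sqrt(t)) on [1/4, 1); t**(-5/4) on [1, ∞)
strip the power substitution: t**(3/2) on [0, 1/2); exp(-t) on [1/2, 1); t**(-5/2) on [1, ∞)
breakpoints 1/4, 1: one integral from each of the 3 segments
segment [0, 1/4) carries t**(5/4); integrate it
over [1/4, 1), the kernel integral of sqrt(t)*exp(-sqrt(t)) enters the sum
segment 1 to ∞ holds t**(-3/4); add its integral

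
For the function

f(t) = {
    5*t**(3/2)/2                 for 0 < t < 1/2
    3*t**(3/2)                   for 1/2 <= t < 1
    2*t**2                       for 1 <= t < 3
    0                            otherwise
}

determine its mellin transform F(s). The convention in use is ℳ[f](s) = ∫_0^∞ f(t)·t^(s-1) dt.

linearity at 1/2, 1 turns ℳ[f](s) into 3 summed integrals
the [0, 1/2) slice contributes ∫ 5*t**(3/2)/2·t^(s-1) dt
between 1/2 and 1 the integrand is 3*t**(3/2)·t^(s-1)
piece [1, 3): integrate 2*t**2 against the kernel

(-2**(1/2 - s)*(s + 2) + 72*3**s*(2*s + 3) + 8*s + 24)/(4*(s + 2)*(2*s + 3))
  Re(s) > -3/2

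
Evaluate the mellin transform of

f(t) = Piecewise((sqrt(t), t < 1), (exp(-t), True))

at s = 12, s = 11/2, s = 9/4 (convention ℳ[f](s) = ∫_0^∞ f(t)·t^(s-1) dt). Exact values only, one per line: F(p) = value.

F(12) = 2/25 + 108505112*exp(-1)
F(11/2) = (E*(16 + 2835*sqrt(pi)*erfc(1)) + 11490)*exp(-1)/96
F(9/4) = 4/11 + uppergamma(9/4, 1)

breakpoints 1: one integral from each of the 2 segments
between 0 and 1 the integrand is sqrt(t)·t^(s-1)
between 1 and ∞ the integrand is exp(-t)·t^(s-1)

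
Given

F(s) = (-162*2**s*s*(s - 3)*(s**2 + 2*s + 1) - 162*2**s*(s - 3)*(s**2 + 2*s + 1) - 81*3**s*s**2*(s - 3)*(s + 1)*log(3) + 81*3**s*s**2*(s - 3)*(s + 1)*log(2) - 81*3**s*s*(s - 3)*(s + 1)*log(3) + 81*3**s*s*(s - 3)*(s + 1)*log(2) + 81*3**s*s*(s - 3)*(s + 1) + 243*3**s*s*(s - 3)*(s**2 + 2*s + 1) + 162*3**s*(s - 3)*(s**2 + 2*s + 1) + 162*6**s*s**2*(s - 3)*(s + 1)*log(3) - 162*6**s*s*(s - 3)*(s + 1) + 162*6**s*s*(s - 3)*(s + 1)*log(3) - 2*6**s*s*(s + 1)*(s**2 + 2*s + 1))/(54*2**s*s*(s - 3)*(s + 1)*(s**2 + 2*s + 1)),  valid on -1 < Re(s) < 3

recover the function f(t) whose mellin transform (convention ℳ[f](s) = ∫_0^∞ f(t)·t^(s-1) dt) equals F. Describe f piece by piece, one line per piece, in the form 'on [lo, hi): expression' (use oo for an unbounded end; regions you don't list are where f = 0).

on [0, 1): t
on [1, 3/2): t + 3
on [3/2, 3): t*log(t)
on [3, oo): t**(-3)

split f at 1, 3/2, 3: ℳ[f](s) collects 4 kernel integrals
∫ t·t^(s-1) over [0, 1)
for t in [1, 3/2): the term is ∫ (t + 3)·t^(s-1)
on [3/2, 3): add ∫ t*log(t)·t^(s-1) dt
on [3, ∞) integrate f = t**(-3) against the kernel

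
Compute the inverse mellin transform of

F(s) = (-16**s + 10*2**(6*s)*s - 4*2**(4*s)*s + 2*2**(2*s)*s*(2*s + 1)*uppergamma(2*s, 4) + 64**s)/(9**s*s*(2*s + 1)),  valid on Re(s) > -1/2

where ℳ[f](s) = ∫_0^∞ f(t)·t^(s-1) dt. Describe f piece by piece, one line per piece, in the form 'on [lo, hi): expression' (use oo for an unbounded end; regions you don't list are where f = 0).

on [0, 16/9): 3*sqrt(t)/4
on [16/9, 64/9): 3*sqrt(t)/2 + 1
on [64/9, oo): exp(-3*sqrt(t)/2)

back out the power substitution: 3*t/4 on [0, 4/3); 3*t/2 + 1 on [4/3, 8/3); exp(-3*t/2) on [8/3, ∞)
reversing the common scale on t: t/2 on [0, 2); t + 1 on [2, 4); exp(-t) on [4, ∞)
invert the common scale on t to get t on [0, 1); 2*t + 1 on [1, 2); exp(-2*t) on [2, ∞)
decompose at 16/9, 64/9; ℳ[f](s) sums the 3 pieces' integrals
segment 0 to 16/9 holds 3*sqrt(t)/4; add its integral
∫ over [16/9, 64/9) of (3*sqrt(t)/2 + 1)·t^(s-1) joins the sum
for t in [64/9, ∞): the term is ∫ exp(-3*sqrt(t)/2)·t^(s-1)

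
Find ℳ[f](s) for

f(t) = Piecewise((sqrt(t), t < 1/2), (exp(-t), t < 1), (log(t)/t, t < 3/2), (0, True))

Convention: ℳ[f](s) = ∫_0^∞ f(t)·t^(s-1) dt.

the 3 pieces separated at 1/2, 1 each add one integral
∫ sqrt(t)·t^(s-1) over [0, 1/2)
for t in [1/2, 1): the term is ∫ exp(-t)·t^(s-1)
segment [1, 3/2) carries log(t)/t; integrate it

(3*2**s*(2*s + 1)*(s**2 - 2*s + 1)*uppergamma(s, 1/2) - 3*2**s*(2*s + 1)*(s**2 - 2*s + 1)*uppergamma(s, 1) + 3*2**s*(2*s + 1) + 3**s*s*(2*s + 1)*(-2*log(2) + 2*log(3)) - 2*3**s*(2*s + 1) + 3**s*(2*s + 1)*(-2*log(3) + 2*log(2)) + 3*sqrt(2)*(s**2 - 2*s + 1))/(3*2**s*(2*s + 1)*(s**2 - 2*s + 1))
  Re(s) > -1/2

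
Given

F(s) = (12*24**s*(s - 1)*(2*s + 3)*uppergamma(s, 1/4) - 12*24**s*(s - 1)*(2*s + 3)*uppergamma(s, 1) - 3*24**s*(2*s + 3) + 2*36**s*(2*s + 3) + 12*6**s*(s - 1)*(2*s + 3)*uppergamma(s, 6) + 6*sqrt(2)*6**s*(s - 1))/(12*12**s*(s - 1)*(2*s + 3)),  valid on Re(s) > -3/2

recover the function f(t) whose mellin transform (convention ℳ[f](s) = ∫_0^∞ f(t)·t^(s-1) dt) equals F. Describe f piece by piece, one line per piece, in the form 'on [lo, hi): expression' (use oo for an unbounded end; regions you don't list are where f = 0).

on [0, 1/2): t**(3/2)
on [1/2, 2): exp(-t/2)
on [2, 3): 1/(2*t)
on [3, oo): exp(-2*t)

split f at 1/2, 2, 3: ℳ[f](s) collects 4 kernel integrals
piece [0, 1/2): integrate t**(3/2) against the kernel
on [1/2, 2): add ∫ exp(-t/2)·t^(s-1) dt
∫ 1/(2*t)·t^(s-1) over [2, 3)
between 3 and ∞ the integrand is exp(-2*t)·t^(s-1)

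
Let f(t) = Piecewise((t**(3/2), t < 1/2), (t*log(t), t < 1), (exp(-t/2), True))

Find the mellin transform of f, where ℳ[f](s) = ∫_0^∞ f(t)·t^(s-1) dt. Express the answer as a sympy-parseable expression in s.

along the cuts 1/2, 1, ℳ[f](s) splits into 3 integrals
on [0, 1/2): add ∫ t**(3/2)·t^(s-1) dt
for t in [1/2, 1): the term is ∫ t*log(t)·t^(s-1)
∫ exp(-t/2)·t^(s-1) over [1, ∞)

(2*2**(2*s)*(2*s + 3)*(s**2 + 2*s + 1)*uppergamma(s, 1/2) - 2*2**s*(2*s + 3) + s*(2*s + 3)*log(2) + 2*s + (2*s + 3)*log(2) + sqrt(2)*(s**2 + 2*s + 1) + 3)/(2*2**s*(2*s + 3)*(s**2 + 2*s + 1))
  Re(s) > -3/2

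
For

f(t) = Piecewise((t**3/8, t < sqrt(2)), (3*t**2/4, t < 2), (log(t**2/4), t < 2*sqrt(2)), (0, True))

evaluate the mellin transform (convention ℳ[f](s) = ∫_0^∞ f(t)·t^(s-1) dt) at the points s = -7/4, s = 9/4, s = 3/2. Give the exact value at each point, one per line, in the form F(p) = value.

F(-7/4) = 2**(1/8)*(-1470 - 40*2**(1/4) - 35*2**(1/4)*log(2) + 49*sqrt(2) + 1550*2**(1/8))/490
F(9/4) = -256*2**(3/8)/81 - 12*2**(1/8)/17 + 2*2**(5/8)/21 + 32*2**(3/8)*log(2)/9 + 6064*2**(1/4)/1377
F(3/2) = 2**(3/4)*(-217*sqrt(2) - 54 + 168*sqrt(2)*log(2) + 220*2**(3/4))/126

the common scale on t comes off first: t**3 on [0, sqrt(2)/2); 3*t**2 on [sqrt(2)/2, 1); log(t**2) on [1, sqrt(2))
back out the power substitution: t**(3/2) on [0, 1/2); 3*t on [1/2, 1); log(t) on [1, 2)
linearity at sqrt(2), 2 turns ℳ[f](s) into 3 summed integrals
segment 0 to sqrt(2) holds t**3/8; add its integral
for t in [sqrt(2), 2): the term is ∫ 3*t**2/4·t^(s-1)
between 2 and 2*sqrt(2) the integrand is log(t**2/4)·t^(s-1)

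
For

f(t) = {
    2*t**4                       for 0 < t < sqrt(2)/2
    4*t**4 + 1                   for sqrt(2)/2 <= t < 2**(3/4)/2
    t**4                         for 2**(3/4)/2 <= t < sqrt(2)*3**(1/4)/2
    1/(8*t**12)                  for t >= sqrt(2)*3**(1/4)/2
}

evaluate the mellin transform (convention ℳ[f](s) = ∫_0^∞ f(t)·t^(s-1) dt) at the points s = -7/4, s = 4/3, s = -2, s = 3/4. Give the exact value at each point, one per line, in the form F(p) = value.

remove the power substitution first: 2*t**2 on [0, 1/2); 4*t**2 + 1 on [1/2, sqrt(2)/2); t**2 on [sqrt(2)/2, sqrt(3)/2); …
strip the power substitution: 2*t on [0, 1/4); 4*t + 1 on [1/4, 1/2); t on [1/2, 3/4); …
remove the common scale on t first: t on [0, 1/2); 2*t + 1 on [1/2, 1); t/2 on [1, 3/2); …
breakpoints sqrt(2)/2, 2**(3/4)/2, sqrt(2)*3**(1/4)/2: one integral from each of the 4 segments
over [0, sqrt(2)/2), the kernel integral of 2*t**4 enters the sum
∫ (4*t**4 + 1)·t^(s-1) over [sqrt(2)/2, 2**(3/4)/2)
on [2**(3/4)/2, sqrt(2)*3**(1/4)/2): add ∫ t**4·t^(s-1) dt
∫ 1/(8*t**12)·t^(s-1) over [sqrt(2)*3**(1/4)/2, ∞)

F(-7/4) = 2**(7/8)*(1485*2**(9/16) + 3689*3**(9/16) + 10890)/31185
F(4/3) = 2**(1/3)*(-486 + 97*3**(1/3) + 594*2**(1/3))/1152
F(-2) = sqrt(2)/4 + 599*sqrt(3)/2268 + 1/2
F(3/4) = 2**(5/8)*(-33210 + 4253*3**(3/16) + 38070*2**(3/16))/46170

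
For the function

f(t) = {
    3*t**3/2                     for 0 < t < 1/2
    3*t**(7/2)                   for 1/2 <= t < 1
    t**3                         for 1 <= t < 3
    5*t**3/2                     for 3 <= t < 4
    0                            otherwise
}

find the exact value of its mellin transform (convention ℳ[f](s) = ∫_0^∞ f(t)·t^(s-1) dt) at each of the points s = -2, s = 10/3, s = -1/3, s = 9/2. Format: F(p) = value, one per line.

F(-2) = 29/4 - sqrt(2)/2
F(10/3) = -6561*3**(1/3)/38 - 9*2**(1/6)/2624 + 219/779 + 7864329*2**(2/3)/4864
F(-1/3) = -81*3**(2/3)/16 - 9*2**(5/6)/152 + 87/152 + 3849*2**(1/3)/128
F(9/2) = -2187*sqrt(3)/5 + sqrt(2)/1280 + 335551699/30720

treat the 4 regions marked off by 1/2, 1, 3 separately and sum
segment 0 to 1/2 holds 3*t**3/2; add its integral
∫ over [1/2, 1) of 3*t**(7/2)·t^(s-1) joins the sum
on [1, 3) integrate f = t**3 against the kernel
on [3, 4) integrate f = 5*t**3/2 against the kernel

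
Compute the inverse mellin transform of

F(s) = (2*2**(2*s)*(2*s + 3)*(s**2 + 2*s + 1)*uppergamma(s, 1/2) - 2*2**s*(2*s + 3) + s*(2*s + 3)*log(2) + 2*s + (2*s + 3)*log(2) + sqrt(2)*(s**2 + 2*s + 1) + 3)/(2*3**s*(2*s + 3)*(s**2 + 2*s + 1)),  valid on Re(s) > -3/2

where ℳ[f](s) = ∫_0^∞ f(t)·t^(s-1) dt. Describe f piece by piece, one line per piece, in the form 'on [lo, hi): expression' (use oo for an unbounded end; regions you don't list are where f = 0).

on [0, 1/3): 3*sqrt(6)*t**(3/2)/4
on [1/3, 2/3): 3*t*log(3*t/2)/2
on [2/3, oo): exp(-3*t/4)

reversing the common scale on t: t**(3/2) on [0, 1/2); t*log(t) on [1/2, 1); exp(-t/2) on [1, ∞)
split f at 1/3, 2/3: ℳ[f](s) collects 3 kernel integrals
for t in [0, 1/3): the term is ∫ 3*sqrt(6)*t**(3/2)/4·t^(s-1)
on [1/3, 2/3) integrate f = 3*t*log(3*t/2)/2 against the kernel
over [2/3, ∞), the kernel integral of exp(-3*t/4) enters the sum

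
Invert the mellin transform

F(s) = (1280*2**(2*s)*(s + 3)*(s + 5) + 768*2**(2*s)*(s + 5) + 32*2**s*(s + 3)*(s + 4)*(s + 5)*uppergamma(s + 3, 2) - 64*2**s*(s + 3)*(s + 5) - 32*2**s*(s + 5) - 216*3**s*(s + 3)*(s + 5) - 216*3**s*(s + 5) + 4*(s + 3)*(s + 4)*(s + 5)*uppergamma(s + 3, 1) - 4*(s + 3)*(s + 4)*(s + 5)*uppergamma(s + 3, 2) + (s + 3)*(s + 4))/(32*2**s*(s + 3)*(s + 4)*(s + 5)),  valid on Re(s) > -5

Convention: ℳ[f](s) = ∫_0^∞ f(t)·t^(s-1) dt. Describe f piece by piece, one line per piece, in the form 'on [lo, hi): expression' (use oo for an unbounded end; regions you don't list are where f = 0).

peel off the shared t-power: t**3 on [0, 1/2); t*exp(-2*t) on [1/2, 1); t*(t + 1) on [1, 3/2); …
remove the shared t-power first: t**2 on [0, 1/2); exp(-2*t) on [1/2, 1); t + 1 on [1, 3/2); …
the 5 pieces separated at 1/2, 1, 3/2, 2 each add one integral
the [0, 1/2) slice contributes ∫ t**5·t^(s-1) dt
the [1/2, 1) slice contributes ∫ t**3*exp(-2*t)·t^(s-1) dt
piece [1, 3/2): integrate t**3*(t + 1) against the kernel
between 3/2 and 2 the integrand is t**3*(t + 3)·t^(s-1)
for t in [2, ∞): the term is ∫ t**3*exp(-t)·t^(s-1)

on [0, 1/2): t**5
on [1/2, 1): t**3*exp(-2*t)
on [1, 3/2): t**3*(t + 1)
on [3/2, 2): t**3*(t + 3)
on [2, oo): t**3*exp(-t)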